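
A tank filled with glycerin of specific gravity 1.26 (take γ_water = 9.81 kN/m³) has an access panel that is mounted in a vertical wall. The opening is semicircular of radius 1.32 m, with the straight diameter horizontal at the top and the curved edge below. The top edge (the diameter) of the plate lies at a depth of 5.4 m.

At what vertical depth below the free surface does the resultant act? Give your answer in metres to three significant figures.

γ = 1.26 × 9.81 = 12.3606 kN/m³.
The centroid of a semicircle lies 4r/(3π) = 0.560225 m from the diameter, here below the top edge, so the centroid depth is h_c = 5.4 + 0.560225 = 5.96023 m.
A = πr²/2 = π × 1.32²/2 = 2.73696 m².
Resultant F = γ·h_c·A = 12.3606 × 5.96023 × 2.73696 = 201.637 kN.
I_c = (π/8 − 8/(9π))·r⁴ = 0.109757 × 1.32⁴ = 0.333218 m⁴.
Centre of pressure: y_p = y_c + I_c/(y_c·A) = 5.96023 + 0.333218/(5.96023 × 2.73696) = 5.96023 + 0.0204266 = 5.98066 m along the plane.

h_p = 5.98 m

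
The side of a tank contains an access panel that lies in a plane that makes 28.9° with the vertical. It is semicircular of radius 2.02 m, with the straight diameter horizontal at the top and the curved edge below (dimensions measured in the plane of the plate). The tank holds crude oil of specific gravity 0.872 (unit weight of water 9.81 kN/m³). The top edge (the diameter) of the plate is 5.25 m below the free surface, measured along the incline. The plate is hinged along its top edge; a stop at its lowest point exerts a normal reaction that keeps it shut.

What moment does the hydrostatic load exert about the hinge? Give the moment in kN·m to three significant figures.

M ≈ 265 kN·m

γ = 0.872 × 9.81 = 8.55432 kN/m³.
The plate makes 28.9° with the vertical, i.e. θ = 90° − 28.9° = 61.1° to the horizontal. Measuring y along the incline from the free-surface line, vertical depth h = y·sinθ with sinθ = 0.875465.
The centroid of a semicircle lies 4r/(3π) = 0.857315 m from the diameter, here below the top edge, so y_c = 5.25 + 0.857315 = 6.10731 m and h_c = 6.10731 × 0.875465 = 5.34674 m.
A = πr²/2 = π × 2.02²/2 = 6.40948 m².
Resultant F = γ·h_c·A = 8.55432 × 5.34674 × 6.40948 = 293.155 kN.
I_c = (π/8 − 8/(9π))·r⁴ = 0.109757 × 2.02⁴ = 1.82742 m⁴.
Centre of pressure: y_p = y_c + I_c/(y_c·A) = 6.10731 + 1.82742/(6.10731 × 6.40948) = 6.10731 + 0.0466837 = 6.15399 m along the plane.
The resultant acts 0.857315 + 0.0466837 = 0.903999 m (along the plate) below the hinge at the top edge, so the moment about the hinge is M = F × 0.903999 = 293.155 × 0.903999 = 265.012 kN·m.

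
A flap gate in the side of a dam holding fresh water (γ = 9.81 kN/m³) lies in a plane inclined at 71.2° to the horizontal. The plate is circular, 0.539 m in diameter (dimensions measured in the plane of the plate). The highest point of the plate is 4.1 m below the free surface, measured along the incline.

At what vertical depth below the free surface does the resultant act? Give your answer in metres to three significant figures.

γ = 9.81 kN/m³.
Let θ = 71.2° be the plate's angle to the horizontal; measure y along the incline from where the plane meets the free surface. Vertical depth h = y·sinθ with sinθ = 0.946649.
The centroid is at the centre, 0.2695 m below the top of the plate, so y_c = 4.1 + 0.2695 = 4.3695 m and h_c = 4.3695 × 0.946649 = 4.13638 m.
A = π(0.2695)² = 0.228175 m².
Resultant F = γ·h_c·A = 9.81 × 4.13638 × 0.228175 = 9.25886 kN.
I_c = πr⁴/4 = π × 0.2695⁴/4 = 0.0041431 m⁴.
Centre of pressure: y_p = y_c + I_c/(y_c·A) = 4.3695 + 0.0041431/(4.3695 × 0.228175) = 4.3695 + 0.00415552 = 4.37366 m along the plane.
Vertically, h_p = y_p·sinθ = 4.37366 × 0.946649 = 4.14032 m.

h_p = 4.14 m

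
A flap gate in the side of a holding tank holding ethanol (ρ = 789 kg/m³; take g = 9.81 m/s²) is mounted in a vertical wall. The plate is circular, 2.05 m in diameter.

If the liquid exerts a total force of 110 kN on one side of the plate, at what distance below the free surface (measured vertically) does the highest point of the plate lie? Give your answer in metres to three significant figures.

d_top ≈ 3.28 m

γ = ρg = 789 × 9.81 / 1000 = 7.74009 kN/m³.
A = π(1.025)² = 3.30064 m².
From F = γ·h_c·A, the centroid depth is h_c = 110/(7.74009 × 3.30064) = 4.30575 m.
The centroid is at the centre, 1.025 m below the top of the plate, so the highest point sits at h_top = 4.30575 − 1.025 = 3.28075 m below the surface.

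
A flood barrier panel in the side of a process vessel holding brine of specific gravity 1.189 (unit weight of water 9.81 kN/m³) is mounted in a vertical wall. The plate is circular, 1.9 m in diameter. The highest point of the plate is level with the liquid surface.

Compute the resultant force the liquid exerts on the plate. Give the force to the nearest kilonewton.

F ≈ 31 kN

γ = 1.189 × 9.81 = 11.66409 kN/m³.
The centroid is at the centre, 0.95 m below the top of the plate, so the centroid depth is h_c = 0.95 m.
A = π(0.95)² = 2.83529 m².
Resultant F = γ·h_c·A = 11.66409 × 0.95 × 2.83529 = 31.4175 kN.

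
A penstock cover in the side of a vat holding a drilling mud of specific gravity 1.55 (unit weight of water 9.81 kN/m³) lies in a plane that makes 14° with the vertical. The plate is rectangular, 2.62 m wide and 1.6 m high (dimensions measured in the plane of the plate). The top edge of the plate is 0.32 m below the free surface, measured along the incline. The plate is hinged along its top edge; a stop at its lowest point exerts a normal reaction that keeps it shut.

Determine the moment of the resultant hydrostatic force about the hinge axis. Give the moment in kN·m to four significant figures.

M ≈ 68.61 kN·m

γ = 1.55 × 9.81 = 15.2055 kN/m³.
The plate makes 14° with the vertical, i.e. θ = 90° − 14° = 76° to the horizontal. Measuring y along the incline from the free-surface line, vertical depth h = y·sinθ with sinθ = 0.970296.
The centroid lies 1.6/2 = 0.8 m below the top edge, so y_c = 0.32 + 0.8 = 1.12 m and h_c = 1.12 × 0.970296 = 1.08673 m.
A = 2.62 × 1.6 = 4.192 m².
Resultant F = γ·h_c·A = 15.2055 × 1.08673 × 4.192 = 69.2698 kN.
I_c = b·h³/12 = 2.62 × 1.6³/12 = 0.894293 m⁴.
Centre of pressure: y_p = y_c + I_c/(y_c·A) = 1.12 + 0.894293/(1.12 × 4.192) = 1.12 + 0.190476 = 1.31048 m along the plane.
The resultant acts 0.8 + 0.190476 = 0.990476 m (along the plate) below the hinge at the top edge, so the moment about the hinge is M = F × 0.990476 = 69.2698 × 0.990476 = 68.6101 kN·m.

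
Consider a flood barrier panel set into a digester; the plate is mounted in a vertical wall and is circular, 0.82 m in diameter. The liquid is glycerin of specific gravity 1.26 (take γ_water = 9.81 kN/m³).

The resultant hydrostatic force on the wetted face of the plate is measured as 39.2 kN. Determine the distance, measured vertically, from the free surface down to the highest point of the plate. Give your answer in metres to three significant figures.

γ = 1.26 × 9.81 = 12.3606 kN/m³.
A = π(0.41)² = 0.528102 m².
From F = γ·h_c·A, the centroid depth is h_c = 39.2/(12.3606 × 0.528102) = 6.00522 m.
The centroid is at the centre, 0.41 m below the top of the plate, so the highest point sits at h_top = 6.00522 − 0.41 = 5.59522 m below the surface.

d_top ≈ 5.60 m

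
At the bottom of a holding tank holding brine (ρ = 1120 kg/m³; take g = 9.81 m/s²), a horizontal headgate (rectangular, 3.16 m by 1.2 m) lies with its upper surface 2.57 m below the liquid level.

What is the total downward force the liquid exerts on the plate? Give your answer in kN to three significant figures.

F ≈ 107 kN

γ = ρg = 1120 × 9.81 / 1000 = 10.9872 kN/m³.
The plate is horizontal, so pressure is uniform at p = γ·h = 10.9872 × 2.57 = 28.2371 kN/m².
A = 3.16 × 1.2 = 3.792 m².
F = p·A = 28.2371 × 3.792 = 107.075 kN.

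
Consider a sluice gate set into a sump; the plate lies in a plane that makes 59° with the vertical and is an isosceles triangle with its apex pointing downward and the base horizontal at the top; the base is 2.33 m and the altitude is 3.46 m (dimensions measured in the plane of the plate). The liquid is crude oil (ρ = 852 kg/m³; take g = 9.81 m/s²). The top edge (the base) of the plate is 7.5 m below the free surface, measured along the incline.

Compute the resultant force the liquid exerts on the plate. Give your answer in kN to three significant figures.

F ≈ 150 kN

γ = ρg = 852 × 9.81 / 1000 = 8.35812 kN/m³.
The plate makes 59° with the vertical, i.e. θ = 90° − 59° = 31° to the horizontal. Measuring y along the incline from the free-surface line, vertical depth h = y·sinθ with sinθ = 0.515038.
With the apex down, the centroid sits h/3 = 3.46/3 = 1.15333 m below the base (the top edge), so y_c = 7.5 + 1.15333 = 8.65333 m and h_c = 8.65333 × 0.515038 = 4.45679 m.
A = ½ × 2.33 × 3.46 = 4.0309 m².
Resultant F = γ·h_c·A = 8.35812 × 4.45679 × 4.0309 = 150.153 kN.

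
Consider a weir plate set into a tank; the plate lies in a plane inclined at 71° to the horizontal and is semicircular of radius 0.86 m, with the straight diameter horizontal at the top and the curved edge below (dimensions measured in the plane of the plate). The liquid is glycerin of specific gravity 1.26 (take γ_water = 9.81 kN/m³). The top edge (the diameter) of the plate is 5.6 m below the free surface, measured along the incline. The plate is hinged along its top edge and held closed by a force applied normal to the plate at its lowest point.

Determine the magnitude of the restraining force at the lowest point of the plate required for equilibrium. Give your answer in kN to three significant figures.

P ≈ 35.2 kN

γ = 1.26 × 9.81 = 12.3606 kN/m³.
Let θ = 71° be the plate's angle to the horizontal; measure y along the incline from where the plane meets the free surface. Vertical depth h = y·sinθ with sinθ = 0.945519.
The centroid of a semicircle lies 4r/(3π) = 0.364995 m from the diameter, here below the top edge, so y_c = 5.6 + 0.364995 = 5.965 m and h_c = 5.965 × 0.945519 = 5.64002 m.
A = πr²/2 = π × 0.86²/2 = 1.16176 m².
Resultant F = γ·h_c·A = 12.3606 × 5.64002 × 1.16176 = 80.991 kN.
I_c = (π/8 − 8/(9π))·r⁴ = 0.109757 × 0.86⁴ = 0.060038 m⁴.
Centre of pressure: y_p = y_c + I_c/(y_c·A) = 5.965 + 0.060038/(5.965 × 1.16176) = 5.965 + 0.00866362 = 5.97366 m along the plane.
The resultant acts 0.364995 + 0.00866362 = 0.373659 m (along the plate) below the hinge at the top edge, so the moment about the hinge is M = F × 0.373659 = 80.991 × 0.373659 = 30.263 kN·m.
A normal force at the bottom, 0.86 m from the hinge, must supply this moment: P = 30.263/0.86 = 35.1895 kN.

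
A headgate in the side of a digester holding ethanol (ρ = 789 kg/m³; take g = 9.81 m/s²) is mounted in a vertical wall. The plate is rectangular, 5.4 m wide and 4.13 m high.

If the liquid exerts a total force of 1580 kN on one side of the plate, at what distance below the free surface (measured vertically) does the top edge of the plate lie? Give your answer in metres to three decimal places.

γ = ρg = 789 × 9.81 / 1000 = 7.74009 kN/m³.
A = 5.4 × 4.13 = 22.302 m².
From F = γ·h_c·A, the centroid depth is h_c = 1580/(7.74009 × 22.302) = 9.15308 m.
The centroid lies 4.13/2 = 2.065 m below the top edge, so the top edge sits at h_top = 9.15308 − 2.065 = 7.08808 m below the surface.

d_top ≈ 7.088 m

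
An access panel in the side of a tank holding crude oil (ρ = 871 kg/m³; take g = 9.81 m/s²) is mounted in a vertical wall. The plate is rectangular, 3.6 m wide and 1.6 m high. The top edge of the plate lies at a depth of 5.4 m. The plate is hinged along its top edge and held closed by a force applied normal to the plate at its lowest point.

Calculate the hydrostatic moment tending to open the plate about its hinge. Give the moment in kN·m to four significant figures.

γ = ρg = 871 × 9.81 / 1000 = 8.54451 kN/m³.
The centroid lies 1.6/2 = 0.8 m below the top edge, so the centroid depth is h_c = 5.4 + 0.8 = 6.2 m.
A = 3.6 × 1.6 = 5.76 m².
Resultant F = γ·h_c·A = 8.54451 × 6.2 × 5.76 = 305.142 kN.
I_c = b·h³/12 = 3.6 × 1.6³/12 = 1.2288 m⁴.
Centre of pressure: y_p = y_c + I_c/(y_c·A) = 6.2 + 1.2288/(6.2 × 5.76) = 6.2 + 0.0344086 = 6.23441 m along the plane.
The resultant acts 0.8 + 0.0344086 = 0.834409 m (along the plate) below the hinge at the top edge, so the moment about the hinge is M = F × 0.834409 = 305.142 × 0.834409 = 254.613 kN·m.

M ≈ 254.6 kN·m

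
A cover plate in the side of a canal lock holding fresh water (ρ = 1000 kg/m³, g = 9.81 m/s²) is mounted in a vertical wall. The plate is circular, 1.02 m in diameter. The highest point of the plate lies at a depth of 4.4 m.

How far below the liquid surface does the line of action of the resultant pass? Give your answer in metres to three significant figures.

h_p = 4.92 m

γ = ρg = 1000 × 9.81 = 9810 N/m³ = 9.81 kN/m³.
The centroid is at the centre, 0.51 m below the top of the plate, so the centroid depth is h_c = 4.4 + 0.51 = 4.91 m.
A = π(0.51)² = 0.817128 m².
Resultant F = γ·h_c·A = 9.81 × 4.91 × 0.817128 = 39.3587 kN.
I_c = πr⁴/4 = π × 0.51⁴/4 = 0.0531338 m⁴.
Centre of pressure: y_p = y_c + I_c/(y_c·A) = 4.91 + 0.0531338/(4.91 × 0.817128) = 4.91 + 0.0132434 = 4.92324 m along the plane.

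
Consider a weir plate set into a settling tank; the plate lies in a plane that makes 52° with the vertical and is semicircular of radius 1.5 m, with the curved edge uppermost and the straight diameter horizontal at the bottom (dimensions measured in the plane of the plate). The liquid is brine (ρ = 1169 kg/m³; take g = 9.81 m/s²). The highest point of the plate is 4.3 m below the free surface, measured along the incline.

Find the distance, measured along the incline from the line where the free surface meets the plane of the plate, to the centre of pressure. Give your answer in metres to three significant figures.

γ = ρg = 1169 × 9.81 / 1000 = 11.46789 kN/m³.
The plate makes 52° with the vertical, i.e. θ = 90° − 52° = 38° to the horizontal. Measuring y along the incline from the free-surface line, vertical depth h = y·sinθ with sinθ = 0.615661.
The centroid lies 4r/(3π) = 0.63662 m above the diameter, so r − 4r/(3π) = 1.5 − 0.63662 = 0.86338 m below the topmost point, so y_c = 4.3 + 0.86338 = 5.16338 m and h_c = 5.16338 × 0.615661 = 3.17889 m.
A = πr²/2 = π × 1.5²/2 = 3.53429 m².
Resultant F = γ·h_c·A = 11.46789 × 3.17889 × 3.53429 = 128.843 kN.
I_c = (π/8 − 8/(9π))·r⁴ = 0.109757 × 1.5⁴ = 0.555645 m⁴.
Centre of pressure: y_p = y_c + I_c/(y_c·A) = 5.16338 + 0.555645/(5.16338 × 3.53429) = 5.16338 + 0.0304482 = 5.19383 m along the plane.

y_p = 5.19 m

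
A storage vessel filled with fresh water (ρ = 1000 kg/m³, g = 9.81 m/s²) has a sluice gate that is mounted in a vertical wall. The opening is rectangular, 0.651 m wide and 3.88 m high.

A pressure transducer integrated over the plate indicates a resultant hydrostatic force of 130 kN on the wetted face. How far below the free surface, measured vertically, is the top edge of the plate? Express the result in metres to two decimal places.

γ = ρg = 1000 × 9.81 = 9810 N/m³ = 9.81 kN/m³.
A = 0.651 × 3.88 = 2.52588 m².
From F = γ·h_c·A, the centroid depth is h_c = 130/(9.81 × 2.52588) = 5.2464 m.
The centroid lies 3.88/2 = 1.94 m below the top edge, so the top edge sits at h_top = 5.2464 − 1.94 = 3.3064 m below the surface.

d_top ≈ 3.31 m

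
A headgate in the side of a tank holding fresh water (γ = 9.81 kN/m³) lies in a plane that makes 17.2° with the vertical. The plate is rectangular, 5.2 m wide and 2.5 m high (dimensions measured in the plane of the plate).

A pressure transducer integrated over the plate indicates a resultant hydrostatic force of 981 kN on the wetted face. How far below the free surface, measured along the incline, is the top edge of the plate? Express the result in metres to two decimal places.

γ = 9.81 kN/m³.
A = 5.2 × 2.5 = 13 m².
From F = γ·h_c·A, the centroid depth is h_c = 981/(9.81 × 13) = 7.69231 m.
The plate makes 17.2° with the vertical, i.e. θ = 90° − 17.2° = 72.8° to the horizontal. Measuring y along the incline from the free-surface line, vertical depth h = y·sinθ with sinθ = 0.955278.
Along the incline, y_c = h_c/sinθ = 7.69231/0.955278 = 8.05243 m.
The centroid lies 2.5/2 = 1.25 m below the top edge, so the top edge sits at y_top = 8.05243 − 1.25 = 6.80243 m along the incline.

y_top ≈ 6.80 m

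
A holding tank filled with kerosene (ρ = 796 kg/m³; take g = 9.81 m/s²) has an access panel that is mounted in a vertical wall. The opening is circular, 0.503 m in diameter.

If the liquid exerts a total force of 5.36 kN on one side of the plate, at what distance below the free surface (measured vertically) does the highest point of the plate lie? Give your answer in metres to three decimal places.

d_top ≈ 3.203 m

γ = ρg = 796 × 9.81 / 1000 = 7.80876 kN/m³.
A = π(0.2515)² = 0.198713 m².
From F = γ·h_c·A, the centroid depth is h_c = 5.36/(7.80876 × 0.198713) = 3.45427 m.
The centroid is at the centre, 0.2515 m below the top of the plate, so the highest point sits at h_top = 3.45427 − 0.2515 = 3.20277 m below the surface.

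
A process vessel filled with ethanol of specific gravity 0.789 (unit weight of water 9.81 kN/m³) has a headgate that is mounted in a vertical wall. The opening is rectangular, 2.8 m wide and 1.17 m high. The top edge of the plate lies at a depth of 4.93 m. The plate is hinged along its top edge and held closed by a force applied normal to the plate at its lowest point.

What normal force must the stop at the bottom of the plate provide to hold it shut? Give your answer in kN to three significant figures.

γ = 0.789 × 9.81 = 7.74009 kN/m³.
The centroid lies 1.17/2 = 0.585 m below the top edge, so the centroid depth is h_c = 4.93 + 0.585 = 5.515 m.
A = 2.8 × 1.17 = 3.276 m².
Resultant F = γ·h_c·A = 7.74009 × 5.515 × 3.276 = 139.841 kN.
I_c = b·h³/12 = 2.8 × 1.17³/12 = 0.37371 m⁴.
Centre of pressure: y_p = y_c + I_c/(y_c·A) = 5.515 + 0.37371/(5.515 × 3.276) = 5.515 + 0.0206845 = 5.53568 m along the plane.
The resultant acts 0.585 + 0.0206845 = 0.605684 m (along the plate) below the hinge at the top edge, so the moment about the hinge is M = F × 0.605684 = 139.841 × 0.605684 = 84.6995 kN·m.
A normal force at the bottom, 1.17 m from the hinge, must supply this moment: P = 84.6995/1.17 = 72.3927 kN.

P ≈ 72.4 kN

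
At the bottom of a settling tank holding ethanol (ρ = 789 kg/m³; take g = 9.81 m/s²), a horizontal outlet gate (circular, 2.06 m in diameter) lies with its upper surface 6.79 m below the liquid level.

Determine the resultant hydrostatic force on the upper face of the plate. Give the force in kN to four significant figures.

γ = ρg = 789 × 9.81 / 1000 = 7.74009 kN/m³.
The plate is horizontal, so pressure is uniform at p = γ·h = 7.74009 × 6.79 = 52.5552 kN/m².
A = π(1.03)² = 3.33292 m².
F = p·A = 52.5552 × 3.33292 = 175.162 kN.

F ≈ 175.2 kN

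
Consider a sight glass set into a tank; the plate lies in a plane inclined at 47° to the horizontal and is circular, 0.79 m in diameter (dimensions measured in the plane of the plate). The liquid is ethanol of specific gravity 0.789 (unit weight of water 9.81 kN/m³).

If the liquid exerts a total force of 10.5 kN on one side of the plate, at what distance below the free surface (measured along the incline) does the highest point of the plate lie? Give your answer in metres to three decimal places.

γ = 0.789 × 9.81 = 7.74009 kN/m³.
A = π(0.395)² = 0.490167 m².
From F = γ·h_c·A, the centroid depth is h_c = 10.5/(7.74009 × 0.490167) = 2.76757 m.
Let θ = 47° be the plate's angle to the horizontal; measure y along the incline from where the plane meets the free surface. Vertical depth h = y·sinθ with sinθ = 0.731354.
Along the incline, y_c = h_c/sinθ = 2.76757/0.731354 = 3.78417 m.
The centroid is at the centre, 0.395 m below the top of the plate, so the highest point sits at y_top = 3.78417 − 0.395 = 3.38917 m along the incline.

y_top ≈ 3.389 m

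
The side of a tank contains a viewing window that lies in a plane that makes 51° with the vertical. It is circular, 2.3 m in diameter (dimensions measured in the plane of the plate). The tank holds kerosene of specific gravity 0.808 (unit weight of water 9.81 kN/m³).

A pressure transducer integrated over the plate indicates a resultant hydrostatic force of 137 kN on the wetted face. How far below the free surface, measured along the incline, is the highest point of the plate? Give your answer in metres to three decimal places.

γ = 0.808 × 9.81 = 7.92648 kN/m³.
A = π(1.15)² = 4.15476 m².
From F = γ·h_c·A, the centroid depth is h_c = 137/(7.92648 × 4.15476) = 4.16001 m.
The plate makes 51° with the vertical, i.e. θ = 90° − 51° = 39° to the horizontal. Measuring y along the incline from the free-surface line, vertical depth h = y·sinθ with sinθ = 0.629320.
Along the incline, y_c = h_c/sinθ = 4.16001/0.629320 = 6.61033 m.
The centroid is at the centre, 1.15 m below the top of the plate, so the highest point sits at y_top = 6.61033 − 1.15 = 5.46033 m along the incline.

y_top ≈ 5.460 m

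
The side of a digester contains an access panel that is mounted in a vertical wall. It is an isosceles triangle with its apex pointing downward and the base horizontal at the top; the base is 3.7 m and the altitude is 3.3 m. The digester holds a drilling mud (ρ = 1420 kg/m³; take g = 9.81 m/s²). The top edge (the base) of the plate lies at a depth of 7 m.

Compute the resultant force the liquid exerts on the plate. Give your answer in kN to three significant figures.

γ = ρg = 1420 × 9.81 / 1000 = 13.9302 kN/m³.
With the apex down, the centroid sits h/3 = 3.3/3 = 1.1 m below the base (the top edge), so the centroid depth is h_c = 7 + 1.1 = 8.1 m.
A = ½ × 3.7 × 3.3 = 6.105 m².
Resultant F = γ·h_c·A = 13.9302 × 8.1 × 6.105 = 688.855 kN.

F ≈ 689 kN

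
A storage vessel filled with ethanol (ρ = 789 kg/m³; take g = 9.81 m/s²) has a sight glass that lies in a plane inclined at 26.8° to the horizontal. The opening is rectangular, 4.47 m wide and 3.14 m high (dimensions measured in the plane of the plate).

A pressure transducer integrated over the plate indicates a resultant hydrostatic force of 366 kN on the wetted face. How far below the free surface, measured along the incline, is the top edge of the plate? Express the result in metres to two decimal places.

γ = ρg = 789 × 9.81 / 1000 = 7.74009 kN/m³.
A = 4.47 × 3.14 = 14.0358 m².
From F = γ·h_c·A, the centroid depth is h_c = 366/(7.74009 × 14.0358) = 3.36898 m.
Let θ = 26.8° be the plate's angle to the horizontal; measure y along the incline from where the plane meets the free surface. Vertical depth h = y·sinθ with sinθ = 0.450878.
Along the incline, y_c = h_c/sinθ = 3.36898/0.450878 = 7.47204 m.
The centroid lies 3.14/2 = 1.57 m below the top edge, so the top edge sits at y_top = 7.47204 − 1.57 = 5.90204 m along the incline.

y_top ≈ 5.90 m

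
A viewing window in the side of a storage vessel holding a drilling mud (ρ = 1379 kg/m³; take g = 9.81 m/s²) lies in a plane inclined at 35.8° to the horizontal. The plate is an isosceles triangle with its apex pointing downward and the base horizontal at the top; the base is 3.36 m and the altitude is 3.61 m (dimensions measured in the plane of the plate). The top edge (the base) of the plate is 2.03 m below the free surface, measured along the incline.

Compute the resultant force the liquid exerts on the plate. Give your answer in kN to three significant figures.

γ = ρg = 1379 × 9.81 / 1000 = 13.52799 kN/m³.
Let θ = 35.8° be the plate's angle to the horizontal; measure y along the incline from where the plane meets the free surface. Vertical depth h = y·sinθ with sinθ = 0.584958.
With the apex down, the centroid sits h/3 = 3.61/3 = 1.20333 m below the base (the top edge), so y_c = 2.03 + 1.20333 = 3.23333 m and h_c = 3.23333 × 0.584958 = 1.89136 m.
A = ½ × 3.36 × 3.61 = 6.0648 m².
Resultant F = γ·h_c·A = 13.52799 × 1.89136 × 6.0648 = 155.176 kN.

F ≈ 155 kN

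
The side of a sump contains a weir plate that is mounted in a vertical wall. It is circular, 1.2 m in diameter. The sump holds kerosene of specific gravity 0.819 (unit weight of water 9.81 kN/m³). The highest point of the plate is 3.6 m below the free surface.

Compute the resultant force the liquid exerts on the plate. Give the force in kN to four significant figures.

γ = 0.819 × 9.81 = 8.03439 kN/m³.
The centroid is at the centre, 0.6 m below the top of the plate, so the centroid depth is h_c = 3.6 + 0.6 = 4.2 m.
A = π(0.6)² = 1.13097 m².
Resultant F = γ·h_c·A = 8.03439 × 4.2 × 1.13097 = 38.1639 kN.

F ≈ 38.16 kN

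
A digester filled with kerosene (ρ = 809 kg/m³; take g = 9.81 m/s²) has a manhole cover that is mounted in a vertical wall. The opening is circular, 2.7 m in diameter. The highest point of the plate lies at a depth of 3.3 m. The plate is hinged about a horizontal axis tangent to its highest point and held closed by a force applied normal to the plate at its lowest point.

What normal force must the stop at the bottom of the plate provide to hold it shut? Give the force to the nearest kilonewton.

γ = ρg = 809 × 9.81 / 1000 = 7.93629 kN/m³.
The centroid is at the centre, 1.35 m below the top of the plate, so the centroid depth is h_c = 3.3 + 1.35 = 4.65 m.
A = π(1.35)² = 5.72555 m².
Resultant F = γ·h_c·A = 7.93629 × 4.65 × 5.72555 = 211.294 kN.
I_c = πr⁴/4 = π × 1.35⁴/4 = 2.6087 m⁴.
Centre of pressure: y_p = y_c + I_c/(y_c·A) = 4.65 + 2.6087/(4.65 × 5.72555) = 4.65 + 0.0979837 = 4.74798 m along the plane.
The resultant acts 1.35 + 0.0979837 = 1.44798 m (along the plate) below the hinge at the top edge, so the moment about the hinge is M = F × 1.44798 = 211.294 × 1.44798 = 305.949 kN·m.
A normal force at the bottom, 2.7 m from the hinge, must supply this moment: P = 305.949/2.7 = 113.314 kN.

P ≈ 113 kN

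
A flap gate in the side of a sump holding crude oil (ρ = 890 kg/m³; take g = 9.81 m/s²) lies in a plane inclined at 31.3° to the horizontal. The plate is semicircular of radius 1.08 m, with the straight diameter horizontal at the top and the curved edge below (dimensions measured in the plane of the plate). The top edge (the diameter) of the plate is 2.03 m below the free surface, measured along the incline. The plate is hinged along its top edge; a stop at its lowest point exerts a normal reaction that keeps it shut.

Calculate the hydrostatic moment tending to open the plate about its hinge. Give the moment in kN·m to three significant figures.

M ≈ 10.2 kN·m

γ = ρg = 890 × 9.81 / 1000 = 8.7309 kN/m³.
Let θ = 31.3° be the plate's angle to the horizontal; measure y along the incline from where the plane meets the free surface. Vertical depth h = y·sinθ with sinθ = 0.519519.
The centroid of a semicircle lies 4r/(3π) = 0.458366 m from the diameter, here below the top edge, so y_c = 2.03 + 0.458366 = 2.48837 m and h_c = 2.48837 × 0.519519 = 1.29276 m.
A = πr²/2 = π × 1.08²/2 = 1.83218 m².
Resultant F = γ·h_c·A = 8.7309 × 1.29276 × 1.83218 = 20.6797 kN.
I_c = (π/8 − 8/(9π))·r⁴ = 0.109757 × 1.08⁴ = 0.149323 m⁴.
Centre of pressure: y_p = y_c + I_c/(y_c·A) = 2.48837 + 0.149323/(2.48837 × 1.83218) = 2.48837 + 0.0327524 = 2.52112 m along the plane.
The resultant acts 0.458366 + 0.0327524 = 0.491118 m (along the plate) below the hinge at the top edge, so the moment about the hinge is M = F × 0.491118 = 20.6797 × 0.491118 = 10.1562 kN·m.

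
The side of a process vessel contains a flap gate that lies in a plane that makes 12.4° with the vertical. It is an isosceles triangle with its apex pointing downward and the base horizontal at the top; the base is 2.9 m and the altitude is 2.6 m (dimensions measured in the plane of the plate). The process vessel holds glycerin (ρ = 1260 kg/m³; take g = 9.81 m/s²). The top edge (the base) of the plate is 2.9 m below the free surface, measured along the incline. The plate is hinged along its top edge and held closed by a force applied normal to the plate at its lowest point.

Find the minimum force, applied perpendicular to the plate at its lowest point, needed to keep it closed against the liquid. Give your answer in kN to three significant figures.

P ≈ 63.7 kN

γ = ρg = 1260 × 9.81 / 1000 = 12.3606 kN/m³.
The plate makes 12.4° with the vertical, i.e. θ = 90° − 12.4° = 77.6° to the horizontal. Measuring y along the incline from the free-surface line, vertical depth h = y·sinθ with sinθ = 0.976672.
With the apex down, the centroid sits h/3 = 2.6/3 = 0.866667 m below the base (the top edge), so y_c = 2.9 + 0.866667 = 3.76667 m and h_c = 3.76667 × 0.976672 = 3.6788 m.
A = ½ × 2.9 × 2.6 = 3.77 m².
Resultant F = γ·h_c·A = 12.3606 × 3.6788 × 3.77 = 171.43 kN.
I_c = b·h³/36 = 2.9 × 2.6³/36 = 1.41584 m⁴.
Centre of pressure: y_p = y_c + I_c/(y_c·A) = 3.76667 + 1.41584/(3.76667 × 3.77) = 3.76667 + 0.0997046 = 3.86637 m along the plane.
The resultant acts 0.866667 + 0.0997046 = 0.966372 m (along the plate) below the hinge at the top edge, so the moment about the hinge is M = F × 0.966372 = 171.43 × 0.966372 = 165.665 kN·m.
A normal force at the bottom, 2.6 m from the hinge, must supply this moment: P = 165.665/2.6 = 63.7173 kN.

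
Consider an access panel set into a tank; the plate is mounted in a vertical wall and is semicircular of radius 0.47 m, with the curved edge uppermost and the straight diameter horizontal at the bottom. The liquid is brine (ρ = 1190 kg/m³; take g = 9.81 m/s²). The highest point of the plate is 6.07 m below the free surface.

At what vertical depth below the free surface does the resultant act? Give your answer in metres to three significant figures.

h_p = 6.34 m

γ = ρg = 1190 × 9.81 / 1000 = 11.6739 kN/m³.
The centroid lies 4r/(3π) = 0.199474 m above the diameter, so r − 4r/(3π) = 0.47 − 0.199474 = 0.270526 m below the topmost point, so the centroid depth is h_c = 6.07 + 0.270526 = 6.34053 m.
A = πr²/2 = π × 0.47²/2 = 0.346989 m².
Resultant F = γ·h_c·A = 11.6739 × 6.34053 × 0.346989 = 25.6837 kN.
I_c = (π/8 − 8/(9π))·r⁴ = 0.109757 × 0.47⁴ = 0.00535579 m⁴.
Centre of pressure: y_p = y_c + I_c/(y_c·A) = 6.34053 + 0.00535579/(6.34053 × 0.346989) = 6.34053 + 0.00243435 = 6.34296 m along the plane.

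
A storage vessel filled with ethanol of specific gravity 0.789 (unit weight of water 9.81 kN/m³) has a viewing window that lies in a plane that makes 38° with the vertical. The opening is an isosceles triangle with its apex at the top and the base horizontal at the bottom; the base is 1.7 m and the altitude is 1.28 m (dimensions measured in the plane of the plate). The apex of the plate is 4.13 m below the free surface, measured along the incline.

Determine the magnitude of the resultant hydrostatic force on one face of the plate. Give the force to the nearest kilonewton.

γ = 0.789 × 9.81 = 7.74009 kN/m³.
The plate makes 38° with the vertical, i.e. θ = 90° − 38° = 52° to the horizontal. Measuring y along the incline from the free-surface line, vertical depth h = y·sinθ with sinθ = 0.788011.
With the apex up, the centroid sits 2h/3 = 2 × 1.28/3 = 0.853333 m below the apex, so y_c = 4.13 + 0.853333 = 4.98333 m and h_c = 4.98333 × 0.788011 = 3.92692 m.
A = ½ × 1.7 × 1.28 = 1.088 m².
Resultant F = γ·h_c·A = 7.74009 × 3.92692 × 1.088 = 33.0694 kN.

F ≈ 33 kN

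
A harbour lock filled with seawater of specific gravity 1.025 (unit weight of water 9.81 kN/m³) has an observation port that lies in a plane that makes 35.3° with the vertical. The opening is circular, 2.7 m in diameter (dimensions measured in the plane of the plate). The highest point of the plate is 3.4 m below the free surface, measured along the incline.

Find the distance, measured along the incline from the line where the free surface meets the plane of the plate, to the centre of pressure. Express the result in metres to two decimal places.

γ = 1.025 × 9.81 = 10.05525 kN/m³.
The plate makes 35.3° with the vertical, i.e. θ = 90° − 35.3° = 54.7° to the horizontal. Measuring y along the incline from the free-surface line, vertical depth h = y·sinθ with sinθ = 0.816138.
The centroid is at the centre, 1.35 m below the top of the plate, so y_c = 3.4 + 1.35 = 4.75 m and h_c = 4.75 × 0.816138 = 3.87666 m.
A = π(1.35)² = 5.72555 m².
Resultant F = γ·h_c·A = 10.05525 × 3.87666 × 5.72555 = 223.186 kN.
I_c = πr⁴/4 = π × 1.35⁴/4 = 2.6087 m⁴.
Centre of pressure: y_p = y_c + I_c/(y_c·A) = 4.75 + 2.6087/(4.75 × 5.72555) = 4.75 + 0.0959209 = 4.84592 m along the plane.

y_p = 4.85 m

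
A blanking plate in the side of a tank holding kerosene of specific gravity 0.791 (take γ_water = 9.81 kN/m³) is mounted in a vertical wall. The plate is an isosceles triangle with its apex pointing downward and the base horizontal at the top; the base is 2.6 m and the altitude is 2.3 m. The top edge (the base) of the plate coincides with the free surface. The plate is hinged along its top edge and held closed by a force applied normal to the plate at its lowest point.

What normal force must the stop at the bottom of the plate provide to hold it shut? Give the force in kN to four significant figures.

γ = 0.791 × 9.81 = 7.75971 kN/m³.
With the apex down, the centroid sits h/3 = 2.3/3 = 0.766667 m below the base (the top edge), so the centroid depth is h_c = 0.766667 m.
A = ½ × 2.6 × 2.3 = 2.99 m².
Resultant F = γ·h_c·A = 7.75971 × 0.766667 × 2.99 = 17.7878 kN.
I_c = b·h³/36 = 2.6 × 2.3³/36 = 0.878728 m⁴.
Centre of pressure: y_p = y_c + I_c/(y_c·A) = 0.766667 + 0.878728/(0.766667 × 2.99) = 0.766667 + 0.383333 = 1.15 m along the plane.
The resultant acts 0.766667 + 0.383333 = 1.15 m (along the plate) below the hinge at the top edge, so the moment about the hinge is M = F × 1.15 = 17.7878 × 1.15 = 20.456 kN·m.
A normal force at the bottom, 2.3 m from the hinge, must supply this moment: P = 20.456/2.3 = 8.89391 kN.

P ≈ 8.894 kN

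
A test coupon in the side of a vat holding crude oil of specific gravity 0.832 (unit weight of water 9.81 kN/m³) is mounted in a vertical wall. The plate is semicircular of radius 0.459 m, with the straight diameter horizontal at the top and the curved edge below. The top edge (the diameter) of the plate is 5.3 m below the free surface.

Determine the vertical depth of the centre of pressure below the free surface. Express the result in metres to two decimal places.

h_p = 5.50 m

γ = 0.832 × 9.81 = 8.16192 kN/m³.
The centroid of a semicircle lies 4r/(3π) = 0.194806 m from the diameter, here below the top edge, so the centroid depth is h_c = 5.3 + 0.194806 = 5.49481 m.
A = πr²/2 = π × 0.459²/2 = 0.330937 m².
Resultant F = γ·h_c·A = 8.16192 × 5.49481 × 0.330937 = 14.8419 kN.
I_c = (π/8 − 8/(9π))·r⁴ = 0.109757 × 0.459⁴ = 0.00487173 m⁴.
Centre of pressure: y_p = y_c + I_c/(y_c·A) = 5.49481 + 0.00487173/(5.49481 × 0.330937) = 5.49481 + 0.00267908 = 5.49749 m along the plane.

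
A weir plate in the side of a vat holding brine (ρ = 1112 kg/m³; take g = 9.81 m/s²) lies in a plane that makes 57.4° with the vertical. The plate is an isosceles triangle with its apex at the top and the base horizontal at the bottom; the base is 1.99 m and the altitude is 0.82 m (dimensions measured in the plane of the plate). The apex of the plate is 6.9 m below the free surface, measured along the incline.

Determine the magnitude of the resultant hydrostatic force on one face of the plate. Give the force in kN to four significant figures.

γ = ρg = 1112 × 9.81 / 1000 = 10.90872 kN/m³.
The plate makes 57.4° with the vertical, i.e. θ = 90° − 57.4° = 32.6° to the horizontal. Measuring y along the incline from the free-surface line, vertical depth h = y·sinθ with sinθ = 0.538771.
With the apex up, the centroid sits 2h/3 = 2 × 0.82/3 = 0.546667 m below the apex, so y_c = 6.9 + 0.546667 = 7.44667 m and h_c = 7.44667 × 0.538771 = 4.01205 m.
A = ½ × 1.99 × 0.82 = 0.8159 m².
Resultant F = γ·h_c·A = 10.90872 × 4.01205 × 0.8159 = 35.7089 kN.

F ≈ 35.71 kN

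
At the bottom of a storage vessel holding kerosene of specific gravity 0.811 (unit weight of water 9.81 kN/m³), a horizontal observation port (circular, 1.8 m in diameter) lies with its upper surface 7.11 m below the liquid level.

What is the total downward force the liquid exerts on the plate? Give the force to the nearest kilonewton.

F ≈ 144 kN

γ = 0.811 × 9.81 = 7.95591 kN/m³.
The plate is horizontal, so pressure is uniform at p = γ·h = 7.95591 × 7.11 = 56.5665 kN/m².
A = π(0.9)² = 2.54469 m².
F = p·A = 56.5665 × 2.54469 = 143.944 kN.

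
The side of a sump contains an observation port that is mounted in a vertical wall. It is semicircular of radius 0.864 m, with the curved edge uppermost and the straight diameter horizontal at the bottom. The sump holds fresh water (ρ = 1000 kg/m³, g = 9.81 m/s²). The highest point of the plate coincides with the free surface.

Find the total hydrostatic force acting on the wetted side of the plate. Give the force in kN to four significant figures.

γ = ρg = 1000 × 9.81 = 9810 N/m³ = 9.81 kN/m³.
The centroid lies 4r/(3π) = 0.366693 m above the diameter, so r − 4r/(3π) = 0.864 − 0.366693 = 0.497307 m below the topmost point, so the centroid depth is h_c = 0.497307 m.
A = πr²/2 = π × 0.864²/2 = 1.17259 m².
Resultant F = γ·h_c·A = 9.81 × 0.497307 × 1.17259 = 5.72058 kN.

F ≈ 5.721 kN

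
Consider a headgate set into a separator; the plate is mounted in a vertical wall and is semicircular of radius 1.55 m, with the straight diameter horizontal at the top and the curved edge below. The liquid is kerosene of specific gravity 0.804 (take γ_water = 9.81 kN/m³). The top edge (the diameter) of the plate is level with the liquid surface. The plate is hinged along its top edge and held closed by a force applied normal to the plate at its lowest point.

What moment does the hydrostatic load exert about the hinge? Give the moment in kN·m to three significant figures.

M ≈ 17.9 kN·m

γ = 0.804 × 9.81 = 7.88724 kN/m³.
The centroid of a semicircle lies 4r/(3π) = 0.65784 m from the diameter, here below the top edge, so the centroid depth is h_c = 0.65784 m.
A = πr²/2 = π × 1.55²/2 = 3.77384 m².
Resultant F = γ·h_c·A = 7.88724 × 0.65784 × 3.77384 = 19.5807 kN.
I_c = (π/8 − 8/(9π))·r⁴ = 0.109757 × 1.55⁴ = 0.633518 m⁴.
Centre of pressure: y_p = y_c + I_c/(y_c·A) = 0.65784 + 0.633518/(0.65784 × 3.77384) = 0.65784 + 0.255185 = 0.913025 m along the plane.
The resultant acts 0.65784 + 0.255185 = 0.913025 m (along the plate) below the hinge at the top edge, so the moment about the hinge is M = F × 0.913025 = 19.5807 × 0.913025 = 17.8777 kN·m.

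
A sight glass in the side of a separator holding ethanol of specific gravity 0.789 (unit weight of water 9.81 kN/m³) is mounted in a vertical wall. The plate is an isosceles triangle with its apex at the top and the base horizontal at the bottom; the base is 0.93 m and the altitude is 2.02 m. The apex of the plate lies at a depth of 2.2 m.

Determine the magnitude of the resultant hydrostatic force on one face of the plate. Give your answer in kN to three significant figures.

F ≈ 25.8 kN

γ = 0.789 × 9.81 = 7.74009 kN/m³.
With the apex up, the centroid sits 2h/3 = 2 × 2.02/3 = 1.34667 m below the apex, so the centroid depth is h_c = 2.2 + 1.34667 = 3.54667 m.
A = ½ × 0.93 × 2.02 = 0.9393 m².
Resultant F = γ·h_c·A = 7.74009 × 3.54667 × 0.9393 = 25.7852 kN.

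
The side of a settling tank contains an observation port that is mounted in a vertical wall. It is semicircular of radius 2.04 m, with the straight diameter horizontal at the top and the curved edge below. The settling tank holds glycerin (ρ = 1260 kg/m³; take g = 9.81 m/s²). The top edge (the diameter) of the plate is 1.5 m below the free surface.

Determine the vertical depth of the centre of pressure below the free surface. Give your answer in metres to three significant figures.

h_p = 2.49 m

γ = ρg = 1260 × 9.81 / 1000 = 12.3606 kN/m³.
The centroid of a semicircle lies 4r/(3π) = 0.865803 m from the diameter, here below the top edge, so the centroid depth is h_c = 1.5 + 0.865803 = 2.3658 m.
A = πr²/2 = π × 2.04²/2 = 6.53703 m².
Resultant F = γ·h_c·A = 12.3606 × 2.3658 × 6.53703 = 191.16 kN.
I_c = (π/8 − 8/(9π))·r⁴ = 0.109757 × 2.04⁴ = 1.90087 m⁴.
Centre of pressure: y_p = y_c + I_c/(y_c·A) = 2.3658 + 1.90087/(2.3658 × 6.53703) = 2.3658 + 0.122912 = 2.48871 m along the plane.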